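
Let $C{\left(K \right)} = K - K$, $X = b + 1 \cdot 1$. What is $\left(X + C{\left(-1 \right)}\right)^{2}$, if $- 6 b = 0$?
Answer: $1$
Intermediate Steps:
$b = 0$ ($b = \left(- \frac{1}{6}\right) 0 = 0$)
$X = 1$ ($X = 0 + 1 \cdot 1 = 0 + 1 = 1$)
$C{\left(K \right)} = 0$
$\left(X + C{\left(-1 \right)}\right)^{2} = \left(1 + 0\right)^{2} = 1^{2} = 1$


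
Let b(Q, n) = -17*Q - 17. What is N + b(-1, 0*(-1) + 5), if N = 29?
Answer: 29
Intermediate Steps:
b(Q, n) = -17 - 17*Q
N + b(-1, 0*(-1) + 5) = 29 + (-17 - 17*(-1)) = 29 + (-17 + 17) = 29 + 0 = 29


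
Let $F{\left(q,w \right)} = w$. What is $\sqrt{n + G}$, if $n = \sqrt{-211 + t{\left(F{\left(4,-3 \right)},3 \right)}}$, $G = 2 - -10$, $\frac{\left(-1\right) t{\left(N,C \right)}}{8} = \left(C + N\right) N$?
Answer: $\sqrt{12 + i \sqrt{211}} \approx 3.9269 + 1.8495 i$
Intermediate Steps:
$t{\left(N,C \right)} = - 8 N \left(C + N\right)$ ($t{\left(N,C \right)} = - 8 \left(C + N\right) N = - 8 N \left(C + N\right)$)
$G = 12$ ($G = 2 + 10 = 12$)
$n = i \sqrt{211}$ ($n = \sqrt{-211 - - 24 \left(3 - 3\right)} = \sqrt{-211 - \left(-24\right) 0} = \sqrt{-211 + 0} = \sqrt{-211} = i \sqrt{211} \approx 14.526 i$)
$\sqrt{n + G} = \sqrt{i \sqrt{211} + 12} = \sqrt{12 + i \sqrt{211}}$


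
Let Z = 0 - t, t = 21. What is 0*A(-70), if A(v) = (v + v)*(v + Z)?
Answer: 0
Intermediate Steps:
Z = -21 (Z = 0 - 1*21 = 0 - 21 = -21)
A(v) = 2*v*(-21 + v) (A(v) = (v + v)*(v - 21) = (2*v)*(-21 + v) = 2*v*(-21 + v))
0*A(-70) = 0*(2*(-70)*(-21 - 70)) = 0*(2*(-70)*(-91)) = 0*12740 = 0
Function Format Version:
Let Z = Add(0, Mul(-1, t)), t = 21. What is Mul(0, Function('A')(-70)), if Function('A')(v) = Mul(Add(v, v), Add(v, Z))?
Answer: 0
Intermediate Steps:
Z = -21 (Z = Add(0, Mul(-1, 21)) = Add(0, -21) = -21)
Function('A')(v) = Mul(2, v, Add(-21, v)) (Function('A')(v) = Mul(Add(v, v), Add(v, -21)) = Mul(Mul(2, v), Add(-21, v)) = Mul(2, v, Add(-21, v)))
Mul(0, Function('A')(-70)) = Mul(0, Mul(2, -70, Add(-21, -70))) = Mul(0, Mul(2, -70, -91)) = Mul(0, 12740) = 0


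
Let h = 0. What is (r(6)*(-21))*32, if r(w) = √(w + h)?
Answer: -672*√6 ≈ -1646.1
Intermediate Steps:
r(w) = √w (r(w) = √(w + 0) = √w)
(r(6)*(-21))*32 = (√6*(-21))*32 = -21*√6*32 = -672*√6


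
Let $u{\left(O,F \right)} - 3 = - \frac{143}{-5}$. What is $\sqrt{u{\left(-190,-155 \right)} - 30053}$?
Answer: $\frac{i \sqrt{750535}}{5} \approx 173.27 i$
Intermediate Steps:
$u{\left(O,F \right)} = \frac{158}{5}$ ($u{\left(O,F \right)} = 3 - \frac{143}{-5} = 3 - - \frac{143}{5} = 3 + \frac{143}{5} = \frac{158}{5}$)
$\sqrt{u{\left(-190,-155 \right)} - 30053} = \sqrt{\frac{158}{5} - 30053} = \sqrt{- \frac{150107}{5}} = \frac{i \sqrt{750535}}{5}$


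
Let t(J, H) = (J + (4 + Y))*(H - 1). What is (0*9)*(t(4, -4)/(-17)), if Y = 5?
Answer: 0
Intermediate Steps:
t(J, H) = (-1 + H)*(9 + J) (t(J, H) = (J + (4 + 5))*(H - 1) = (J + 9)*(-1 + H) = (9 + J)*(-1 + H) = (-1 + H)*(9 + J))
(0*9)*(t(4, -4)/(-17)) = (0*9)*((-9 - 1*4 + 9*(-4) - 4*4)/(-17)) = 0*((-9 - 4 - 36 - 16)*(-1/17)) = 0*(-65*(-1/17)) = 0*(65/17) = 0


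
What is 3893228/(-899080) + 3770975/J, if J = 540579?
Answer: 24727132769/9346610910 ≈ 2.6456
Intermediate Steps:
3893228/(-899080) + 3770975/J = 3893228/(-899080) + 3770975/540579 = 3893228*(-1/899080) + 3770975*(1/540579) = -973307/224770 + 290075/41583 = 24727132769/9346610910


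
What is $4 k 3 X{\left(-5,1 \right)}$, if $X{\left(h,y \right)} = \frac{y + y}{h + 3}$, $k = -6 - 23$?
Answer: $348$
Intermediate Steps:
$k = -29$
$X{\left(h,y \right)} = \frac{2 y}{3 + h}$
$4 k 3 X{\left(-5,1 \right)} = 4 \left(-29\right) 3 \cdot 2 \cdot 1 \frac{1}{3 - 5} = - 116 \cdot 3 \cdot 2 \cdot 1 \frac{1}{-2} = - 116 \cdot 3 \cdot 2 \cdot 1 \left(- \frac{1}{2}\right) = - 116 \cdot 3 \left(-1\right) = \left(-116\right) \left(-3\right) = 348$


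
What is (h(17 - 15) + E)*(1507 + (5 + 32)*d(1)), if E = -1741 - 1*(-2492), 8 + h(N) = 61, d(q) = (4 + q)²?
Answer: 1955328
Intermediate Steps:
h(N) = 53 (h(N) = -8 + 61 = 53)
E = 751 (E = -1741 + 2492 = 751)
(h(17 - 15) + E)*(1507 + (5 + 32)*d(1)) = (53 + 751)*(1507 + (5 + 32)*(4 + 1)²) = 804*(1507 + 37*5²) = 804*(1507 + 37*25) = 804*(1507 + 925) = 804*2432 = 1955328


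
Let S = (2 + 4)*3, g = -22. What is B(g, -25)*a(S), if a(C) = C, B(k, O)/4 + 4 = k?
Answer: -1872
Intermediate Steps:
S = 18 (S = 6*3 = 18)
B(k, O) = -16 + 4*k
B(g, -25)*a(S) = (-16 + 4*(-22))*18 = (-16 - 88)*18 = -104*18 = -1872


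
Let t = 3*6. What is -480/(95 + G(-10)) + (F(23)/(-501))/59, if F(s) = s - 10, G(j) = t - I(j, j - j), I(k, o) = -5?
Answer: -120253/29559 ≈ -4.0682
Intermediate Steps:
t = 18
G(j) = 23 (G(j) = 18 - 1*(-5) = 18 + 5 = 23)
F(s) = -10 + s
-480/(95 + G(-10)) + (F(23)/(-501))/59 = -480/(95 + 23) + ((-10 + 23)/(-501))/59 = -480/118 + (13*(-1/501))*(1/59) = -480*1/118 - 13/501*1/59 = -240/59 - 13/29559 = -120253/29559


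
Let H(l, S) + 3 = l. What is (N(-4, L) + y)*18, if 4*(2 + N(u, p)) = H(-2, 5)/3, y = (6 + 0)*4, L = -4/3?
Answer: 777/2 ≈ 388.50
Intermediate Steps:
H(l, S) = -3 + l
L = -4/3 (L = -4*⅓ = -4/3 ≈ -1.3333)
y = 24 (y = 6*4 = 24)
N(u, p) = -29/12 (N(u, p) = -2 + ((-3 - 2)/3)/4 = -2 + (-5*⅓)/4 = -2 + (¼)*(-5/3) = -2 - 5/12 = -29/12)
(N(-4, L) + y)*18 = (-29/12 + 24)*18 = (259/12)*18 = 777/2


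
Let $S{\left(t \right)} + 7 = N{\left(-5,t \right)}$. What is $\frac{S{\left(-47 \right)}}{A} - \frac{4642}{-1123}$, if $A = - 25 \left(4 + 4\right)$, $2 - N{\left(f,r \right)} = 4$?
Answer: $\frac{938507}{224600} \approx 4.1786$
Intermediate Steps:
$N{\left(f,r \right)} = -2$ ($N{\left(f,r \right)} = 2 - 4 = -2$)
$S{\left(t \right)} = -9$ ($S{\left(t \right)} = -7 - 2 = -9$)
$A = -200$ ($A = \left(-25\right) 8 = -200$)
$\frac{S{\left(-47 \right)}}{A} - \frac{4642}{-1123} = - \frac{9}{-200} - \frac{4642}{-1123} = \left(-9\right) \left(- \frac{1}{200}\right) - - \frac{4642}{1123} = \frac{9}{200} + \frac{4642}{1123} = \frac{938507}{224600}$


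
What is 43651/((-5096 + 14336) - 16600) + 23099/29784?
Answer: -141261593/27401280 ≈ -5.1553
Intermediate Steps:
43651/((-5096 + 14336) - 16600) + 23099/29784 = 43651/(9240 - 16600) + 23099*(1/29784) = 43651/(-7360) + 23099/29784 = 43651*(-1/7360) + 23099/29784 = -43651/7360 + 23099/29784 = -141261593/27401280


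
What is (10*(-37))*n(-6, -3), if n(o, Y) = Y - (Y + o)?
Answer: -2220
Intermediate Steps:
n(o, Y) = -o (n(o, Y) = Y + (-Y - o) = -o)
(10*(-37))*n(-6, -3) = (10*(-37))*(-1*(-6)) = -370*6 = -2220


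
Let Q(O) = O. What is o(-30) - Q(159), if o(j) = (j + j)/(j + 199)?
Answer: -26931/169 ≈ -159.35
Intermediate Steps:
o(j) = 2*j/(199 + j) (o(j) = (2*j)/(199 + j) = 2*j/(199 + j))
o(-30) - Q(159) = 2*(-30)/(199 - 30) - 1*159 = 2*(-30)/169 - 159 = 2*(-30)*(1/169) - 159 = -60/169 - 159 = -26931/169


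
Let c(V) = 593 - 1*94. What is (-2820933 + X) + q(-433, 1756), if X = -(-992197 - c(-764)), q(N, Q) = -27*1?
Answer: -1828264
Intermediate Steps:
c(V) = 499 (c(V) = 593 - 94 = 499)
q(N, Q) = -27
X = 992696 (X = -(-992197 - 1*499) = -(-992197 - 499) = -1*(-992696) = 992696)
(-2820933 + X) + q(-433, 1756) = (-2820933 + 992696) - 27 = -1828237 - 27 = -1828264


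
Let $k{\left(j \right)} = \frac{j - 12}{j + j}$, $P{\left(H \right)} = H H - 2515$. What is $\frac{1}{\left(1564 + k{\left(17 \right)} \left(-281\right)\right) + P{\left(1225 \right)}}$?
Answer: $\frac{34}{50987511} \approx 6.6683 \cdot 10^{-7}$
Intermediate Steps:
$P{\left(H \right)} = -2515 + H^{2}$ ($P{\left(H \right)} = H^{2} - 2515 = -2515 + H^{2}$)
$k{\left(j \right)} = \frac{-12 + j}{2 j}$
$\frac{1}{\left(1564 + k{\left(17 \right)} \left(-281\right)\right) + P{\left(1225 \right)}} = \frac{1}{\left(1564 + \frac{-12 + 17}{2 \cdot 17} \left(-281\right)\right) - \left(2515 - 1225^{2}\right)} = \frac{1}{\left(1564 + \frac{1}{2} \cdot \frac{1}{17} \cdot 5 \left(-281\right)\right) + \left(-2515 + 1500625\right)} = \frac{1}{\left(1564 + \frac{5}{34} \left(-281\right)\right) + 1498110} = \frac{1}{\left(1564 - \frac{1405}{34}\right) + 1498110} = \frac{1}{\frac{51771}{34} + 1498110} = \frac{1}{\frac{50987511}{34}} = \frac{34}{50987511}$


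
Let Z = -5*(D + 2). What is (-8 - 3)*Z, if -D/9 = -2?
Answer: 1100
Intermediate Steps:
D = 18 (D = -9*(-2) = 18)
Z = -100 (Z = -5*(18 + 2) = -5*20 = -100)
(-8 - 3)*Z = (-8 - 3)*(-100) = -11*(-100) = 1100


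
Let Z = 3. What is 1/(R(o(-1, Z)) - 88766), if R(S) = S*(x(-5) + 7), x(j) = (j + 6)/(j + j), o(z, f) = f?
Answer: -10/887453 ≈ -1.1268e-5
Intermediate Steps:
x(j) = (6 + j)/(2*j) (x(j) = (6 + j)/((2*j)) = (6 + j)*(1/(2*j)) = (6 + j)/(2*j))
R(S) = 69*S/10 (R(S) = S*((½)*(6 - 5)/(-5) + 7) = S*((½)*(-⅕)*1 + 7) = S*(-⅒ + 7) = S*(69/10) = 69*S/10)
1/(R(o(-1, Z)) - 88766) = 1/((69/10)*3 - 88766) = 1/(207/10 - 88766) = 1/(-887453/10) = -10/887453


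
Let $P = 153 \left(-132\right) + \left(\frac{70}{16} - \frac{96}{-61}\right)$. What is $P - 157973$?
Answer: $- \frac{86943569}{488} \approx -1.7816 \cdot 10^{5}$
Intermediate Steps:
$P = - \frac{9852745}{488}$ ($P = -20196 + \left(70 \cdot \frac{1}{16} - - \frac{96}{61}\right) = -20196 + \left(\frac{35}{8} + \frac{96}{61}\right) = -20196 + \frac{2903}{488} = - \frac{9852745}{488} \approx -20190.0$)
$P - 157973 = - \frac{9852745}{488} - 157973 = - \frac{86943569}{488}$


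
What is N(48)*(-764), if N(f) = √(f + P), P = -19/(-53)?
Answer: -764*√135839/53 ≈ -5312.9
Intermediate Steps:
P = 19/53 (P = -19*(-1/53) = 19/53 ≈ 0.35849)
N(f) = √(19/53 + f) (N(f) = √(f + 19/53) = √(19/53 + f))
N(48)*(-764) = (√(1007 + 2809*48)/53)*(-764) = (√(1007 + 134832)/53)*(-764) = (√135839/53)*(-764) = -764*√135839/53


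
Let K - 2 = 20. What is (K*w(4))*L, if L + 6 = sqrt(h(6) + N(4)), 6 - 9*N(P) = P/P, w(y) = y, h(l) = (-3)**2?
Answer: -528 + 88*sqrt(86)/3 ≈ -255.97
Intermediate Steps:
h(l) = 9
N(P) = 5/9 (N(P) = 2/3 - P/(9*P) = 2/3 - 1/9*1 = 2/3 - 1/9 = 5/9)
K = 22 (K = 2 + 20 = 22)
L = -6 + sqrt(86)/3 (L = -6 + sqrt(9 + 5/9) = -6 + sqrt(86/9) = -6 + sqrt(86)/3 ≈ -2.9088)
(K*w(4))*L = (22*4)*(-6 + sqrt(86)/3) = 88*(-6 + sqrt(86)/3) = -528 + 88*sqrt(86)/3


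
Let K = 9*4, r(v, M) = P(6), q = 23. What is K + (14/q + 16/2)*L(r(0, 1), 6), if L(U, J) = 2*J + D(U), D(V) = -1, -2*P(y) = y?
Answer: 3006/23 ≈ 130.70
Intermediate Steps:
P(y) = -y/2
r(v, M) = -3 (r(v, M) = -1/2*6 = -3)
L(U, J) = -1 + 2*J (L(U, J) = 2*J - 1 = -1 + 2*J)
K = 36
K + (14/q + 16/2)*L(r(0, 1), 6) = 36 + (14/23 + 16/2)*(-1 + 2*6) = 36 + (14*(1/23) + 16*(1/2))*(-1 + 12) = 36 + (14/23 + 8)*11 = 36 + (198/23)*11 = 36 + 2178/23 = 3006/23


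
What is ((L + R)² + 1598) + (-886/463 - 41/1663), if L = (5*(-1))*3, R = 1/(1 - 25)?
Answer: 808199933185/443502144 ≈ 1822.3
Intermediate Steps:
R = -1/24 (R = 1/(-24) = -1/24 ≈ -0.041667)
L = -15 (L = -5*3 = -15)
((L + R)² + 1598) + (-886/463 - 41/1663) = ((-15 - 1/24)² + 1598) + (-886/463 - 41/1663) = ((-361/24)² + 1598) + (-886*1/463 - 41*1/1663) = (130321/576 + 1598) + (-886/463 - 41/1663) = 1050769/576 - 1492401/769969 = 808199933185/443502144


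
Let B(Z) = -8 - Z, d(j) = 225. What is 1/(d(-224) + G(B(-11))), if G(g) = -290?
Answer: -1/65 ≈ -0.015385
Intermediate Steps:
1/(d(-224) + G(B(-11))) = 1/(225 - 290) = 1/(-65) = -1/65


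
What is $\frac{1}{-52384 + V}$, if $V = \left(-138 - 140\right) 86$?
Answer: $- \frac{1}{76292} \approx -1.3108 \cdot 10^{-5}$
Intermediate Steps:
$V = -23908$ ($V = \left(-138 - 140\right) 86 = \left(-278\right) 86 = -23908$)
$\frac{1}{-52384 + V} = \frac{1}{-52384 - 23908} = \frac{1}{-76292} = - \frac{1}{76292}$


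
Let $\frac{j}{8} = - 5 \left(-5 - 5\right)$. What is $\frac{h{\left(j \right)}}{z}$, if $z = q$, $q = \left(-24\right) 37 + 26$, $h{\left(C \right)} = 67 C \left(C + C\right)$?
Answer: $- \frac{10720000}{431} \approx -24872.0$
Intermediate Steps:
$j = 400$ ($j = 8 \left(- 5 \left(-5 - 5\right)\right) = 8 \left(\left(-5\right) \left(-10\right)\right) = 8 \cdot 50 = 400$)
$h{\left(C \right)} = 134 C^{2}$ ($h{\left(C \right)} = 67 C 2 C = 134 C^{2}$)
$q = -862$ ($q = -888 + 26 = -862$)
$z = -862$
$\frac{h{\left(j \right)}}{z} = \frac{134 \cdot 400^{2}}{-862} = 134 \cdot 160000 \left(- \frac{1}{862}\right) = 21440000 \left(- \frac{1}{862}\right) = - \frac{10720000}{431}$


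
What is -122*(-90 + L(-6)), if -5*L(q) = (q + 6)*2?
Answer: 10980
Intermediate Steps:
L(q) = -12/5 - 2*q/5 (L(q) = -(q + 6)*2/5 = -(6 + q)*2/5 = -(12 + 2*q)/5 = -12/5 - 2*q/5)
-122*(-90 + L(-6)) = -122*(-90 + (-12/5 - ⅖*(-6))) = -122*(-90 + (-12/5 + 12/5)) = -122*(-90 + 0) = -122*(-90) = 10980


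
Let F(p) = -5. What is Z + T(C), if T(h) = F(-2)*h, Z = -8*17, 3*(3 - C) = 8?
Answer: -413/3 ≈ -137.67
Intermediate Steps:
C = ⅓ (C = 3 - ⅓*8 = 3 - 8/3 = ⅓ ≈ 0.33333)
Z = -136
T(h) = -5*h
Z + T(C) = -136 - 5*⅓ = -136 - 5/3 = -413/3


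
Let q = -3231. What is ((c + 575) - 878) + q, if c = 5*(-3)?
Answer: -3549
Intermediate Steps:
c = -15
((c + 575) - 878) + q = ((-15 + 575) - 878) - 3231 = (560 - 878) - 3231 = -318 - 3231 = -3549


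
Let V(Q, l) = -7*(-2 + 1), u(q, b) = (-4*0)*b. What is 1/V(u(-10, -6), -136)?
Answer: 1/7 ≈ 0.14286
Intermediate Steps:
u(q, b) = 0 (u(q, b) = 0*b = 0)
V(Q, l) = 7 (V(Q, l) = -7*(-1) = 7)
1/V(u(-10, -6), -136) = 1/7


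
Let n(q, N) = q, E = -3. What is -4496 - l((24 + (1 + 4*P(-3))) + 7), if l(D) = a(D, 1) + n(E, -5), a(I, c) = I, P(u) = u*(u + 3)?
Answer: -4525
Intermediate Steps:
P(u) = u*(3 + u)
l(D) = -3 + D (l(D) = D - 3 = -3 + D)
-4496 - l((24 + (1 + 4*P(-3))) + 7) = -4496 - (-3 + ((24 + (1 + 4*(-3*(3 - 3)))) + 7)) = -4496 - (-3 + ((24 + (1 + 4*(-3*0))) + 7)) = -4496 - (-3 + ((24 + (1 + 4*0)) + 7)) = -4496 - (-3 + ((24 + (1 + 0)) + 7)) = -4496 - (-3 + ((24 + 1) + 7)) = -4496 - (-3 + (25 + 7)) = -4496 - (-3 + 32) = -4496 - 1*29 = -4496 - 29 = -4525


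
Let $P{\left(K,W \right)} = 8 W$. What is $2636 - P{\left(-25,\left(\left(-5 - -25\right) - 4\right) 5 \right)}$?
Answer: $1996$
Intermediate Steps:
$2636 - P{\left(-25,\left(\left(-5 - -25\right) - 4\right) 5 \right)} = 2636 - 8 \left(\left(-5 - -25\right) - 4\right) 5 = 2636 - 8 \left(\left(-5 + 25\right) - 4\right) 5 = 2636 - 8 \left(20 - 4\right) 5 = 2636 - 8 \cdot 16 \cdot 5 = 2636 - 8 \cdot 80 = 2636 - 640 = 1996$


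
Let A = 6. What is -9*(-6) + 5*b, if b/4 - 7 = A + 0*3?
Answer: 314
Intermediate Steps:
b = 52 (b = 28 + 4*(6 + 0*3) = 28 + 4*(6 + 0) = 28 + 4*6 = 28 + 24 = 52)
-9*(-6) + 5*b = -9*(-6) + 5*52 = 54 + 260 = 314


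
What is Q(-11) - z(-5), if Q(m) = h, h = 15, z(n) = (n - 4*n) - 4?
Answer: 4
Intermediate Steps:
z(n) = -4 - 3*n (z(n) = -3*n - 4 = -4 - 3*n)
Q(m) = 15
Q(-11) - z(-5) = 15 - (-4 - 3*(-5)) = 15 - (-4 + 15) = 15 - 1*11 = 15 - 11 = 4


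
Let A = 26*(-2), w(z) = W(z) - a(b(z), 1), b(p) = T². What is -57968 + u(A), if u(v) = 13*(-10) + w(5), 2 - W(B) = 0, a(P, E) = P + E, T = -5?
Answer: -58122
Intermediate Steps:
b(p) = 25 (b(p) = (-5)² = 25)
a(P, E) = E + P
W(B) = 2 (W(B) = 2 - 1*0 = 2 + 0 = 2)
w(z) = -24 (w(z) = 2 - (1 + 25) = 2 - 1*26 = 2 - 26 = -24)
A = -52
u(v) = -154 (u(v) = 13*(-10) - 24 = -130 - 24 = -154)
-57968 + u(A) = -57968 - 154 = -58122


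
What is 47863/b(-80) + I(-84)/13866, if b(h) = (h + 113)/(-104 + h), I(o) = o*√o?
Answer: -8806792/33 - 28*I*√21/2311 ≈ -2.6687e+5 - 0.055522*I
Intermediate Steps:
I(o) = o^(3/2)
b(h) = (113 + h)/(-104 + h)
47863/b(-80) + I(-84)/13866 = 47863/(((113 - 80)/(-104 - 80))) + (-84)^(3/2)/13866 = 47863/((33/(-184))) - 168*I*√21*(1/13866) = 47863/((-1/184*33)) - 28*I*√21/2311 = 47863/(-33/184) - 28*I*√21/2311 = 47863*(-184/33) - 28*I*√21/2311 = -8806792/33 - 28*I*√21/2311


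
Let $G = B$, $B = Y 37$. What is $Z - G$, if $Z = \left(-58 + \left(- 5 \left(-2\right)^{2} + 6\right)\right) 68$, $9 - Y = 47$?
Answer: $-3490$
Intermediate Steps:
$Y = -38$ ($Y = 9 - 47 = -38$)
$B = -1406$ ($B = \left(-38\right) 37 = -1406$)
$G = -1406$
$Z = -4896$ ($Z = \left(-58 + \left(\left(-5\right) 4 + 6\right)\right) 68 = \left(-58 + \left(-20 + 6\right)\right) 68 = \left(-58 - 14\right) 68 = \left(-72\right) 68 = -4896$)
$Z - G = -4896 - -1406 = -4896 + 1406 = -3490$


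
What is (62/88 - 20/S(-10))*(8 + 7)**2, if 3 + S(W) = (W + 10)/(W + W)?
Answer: 72975/44 ≈ 1658.5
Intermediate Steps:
S(W) = -3 + (10 + W)/(2*W) (S(W) = -3 + (W + 10)/(W + W) = -3 + (10 + W)/((2*W)) = -3 + (10 + W)*(1/(2*W)) = -3 + (10 + W)/(2*W))
(62/88 - 20/S(-10))*(8 + 7)**2 = (62/88 - 20/(-5/2 + 5/(-10)))*(8 + 7)**2 = (62*(1/88) - 20/(-5/2 + 5*(-1/10)))*15**2 = (31/44 - 20/(-5/2 - 1/2))*225 = (31/44 - 20/(-3))*225 = (31/44 - 20*(-1/3))*225 = (31/44 + 20/3)*225 = (973/132)*225 = 72975/44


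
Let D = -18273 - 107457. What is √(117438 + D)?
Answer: 2*I*√2073 ≈ 91.06*I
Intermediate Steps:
D = -125730
√(117438 + D) = √(117438 - 125730) = √(-8292) = 2*I*√2073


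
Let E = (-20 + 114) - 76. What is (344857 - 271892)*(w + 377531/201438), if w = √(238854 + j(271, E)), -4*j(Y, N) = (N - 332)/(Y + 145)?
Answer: 27546549415/201438 + 72965*√2583446905/104 ≈ 3.5797e+7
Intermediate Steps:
E = 18 (E = 94 - 76 = 18)
j(Y, N) = -(-332 + N)/(4*(145 + Y)) (j(Y, N) = -(N - 332)/(4*(Y + 145)) = -(-332 + N)/(4*(145 + Y)))
w = √2583446905/104 (w = √(238854 + (332 - 1*18)/(4*(145 + 271))) = √(238854 + (¼)*(332 - 18)/416) = √(238854 + (¼)*(1/416)*314) = √(238854 + 157/832) = √(198726685/832) = √2583446905/104 ≈ 488.73)
(344857 - 271892)*(w + 377531/201438) = (344857 - 271892)*(√2583446905/104 + 377531/201438) = 72965*(√2583446905/104 + 377531*(1/201438)) = 72965*(√2583446905/104 + 377531/201438) = 72965*(377531/201438 + √2583446905/104) = 27546549415/201438 + 72965*√2583446905/104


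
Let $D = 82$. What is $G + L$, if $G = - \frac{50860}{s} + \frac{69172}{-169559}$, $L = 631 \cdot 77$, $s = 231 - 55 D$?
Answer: $\frac{35260283629859}{725542961} \approx 48599.0$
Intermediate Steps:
$s = -4279$ ($s = 231 - 4510 = -4279$)
$L = 48587$
$G = \frac{8327783752}{725542961}$ ($G = - \frac{50860}{-4279} + \frac{69172}{-169559} = \left(-50860\right) \left(- \frac{1}{4279}\right) + 69172 \left(- \frac{1}{169559}\right) = \frac{50860}{4279} - \frac{69172}{169559} = \frac{8327783752}{725542961} \approx 11.478$)
$G + L = \frac{8327783752}{725542961} + 48587 = \frac{35260283629859}{725542961}$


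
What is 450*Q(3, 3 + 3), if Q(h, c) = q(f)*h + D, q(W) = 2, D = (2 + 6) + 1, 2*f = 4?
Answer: 6750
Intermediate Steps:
f = 2 (f = (1/2)*4 = 2)
D = 9 (D = 8 + 1 = 9)
Q(h, c) = 9 + 2*h (Q(h, c) = 2*h + 9 = 9 + 2*h)
450*Q(3, 3 + 3) = 450*(9 + 2*3) = 450*(9 + 6) = 450*15 = 6750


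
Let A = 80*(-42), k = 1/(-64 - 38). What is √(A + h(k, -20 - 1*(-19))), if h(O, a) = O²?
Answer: I*√34957439/102 ≈ 57.966*I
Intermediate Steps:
k = -1/102 (k = 1/(-102) = -1/102 ≈ -0.0098039)
A = -3360
√(A + h(k, -20 - 1*(-19))) = √(-3360 + (-1/102)²) = √(-3360 + 1/10404) = √(-34957439/10404) = I*√34957439/102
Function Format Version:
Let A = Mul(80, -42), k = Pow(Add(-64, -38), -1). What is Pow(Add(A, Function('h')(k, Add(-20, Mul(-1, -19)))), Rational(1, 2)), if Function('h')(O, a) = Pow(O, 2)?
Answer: Mul(Rational(1, 102), I, Pow(34957439, Rational(1, 2))) ≈ Mul(57.966, I)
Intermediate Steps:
k = Rational(-1, 102) (k = Pow(-102, -1) = Rational(-1, 102) ≈ -0.0098039)
A = -3360
Pow(Add(A, Function('h')(k, Add(-20, Mul(-1, -19)))), Rational(1, 2)) = Pow(Add(-3360, Pow(Rational(-1, 102), 2)), Rational(1, 2)) = Pow(Add(-3360, Rational(1, 10404)), Rational(1, 2)) = Pow(Rational(-34957439, 10404), Rational(1, 2)) = Mul(Rational(1, 102), I, Pow(34957439, Rational(1, 2)))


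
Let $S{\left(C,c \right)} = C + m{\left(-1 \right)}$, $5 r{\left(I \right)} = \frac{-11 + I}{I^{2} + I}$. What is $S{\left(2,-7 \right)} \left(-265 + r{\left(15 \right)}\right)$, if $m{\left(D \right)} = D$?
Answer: $- \frac{79499}{300} \approx -265.0$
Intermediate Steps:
$r{\left(I \right)} = \frac{-11 + I}{5 \left(I + I^{2}\right)}$ ($r{\left(I \right)} = \frac{\left(-11 + I\right) \frac{1}{I^{2} + I}}{5} = \frac{\left(-11 + I\right) \frac{1}{I + I^{2}}}{5} = \frac{\frac{1}{I + I^{2}} \left(-11 + I\right)}{5} = \frac{-11 + I}{5 \left(I + I^{2}\right)}$)
$S{\left(C,c \right)} = -1 + C$ ($S{\left(C,c \right)} = C - 1 = -1 + C$)
$S{\left(2,-7 \right)} \left(-265 + r{\left(15 \right)}\right) = \left(-1 + 2\right) \left(-265 + \frac{-11 + 15}{5 \cdot 15 \left(1 + 15\right)}\right) = 1 \left(-265 + \frac{1}{5} \cdot \frac{1}{15} \cdot \frac{1}{16} \cdot 4\right) = 1 \left(-265 + \frac{1}{300}\right) = 1 \left(- \frac{79499}{300}\right) = - \frac{79499}{300}$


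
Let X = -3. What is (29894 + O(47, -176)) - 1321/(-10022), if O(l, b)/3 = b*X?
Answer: 315473837/10022 ≈ 31478.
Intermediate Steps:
O(l, b) = -9*b (O(l, b) = 3*(b*(-3)) = 3*(-3*b) = -9*b)
(29894 + O(47, -176)) - 1321/(-10022) = (29894 - 9*(-176)) - 1321/(-10022) = (29894 + 1584) - 1321*(-1/10022) = 31478 + 1321/10022 = 315473837/10022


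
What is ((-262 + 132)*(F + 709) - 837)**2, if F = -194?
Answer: 4595077369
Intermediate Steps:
((-262 + 132)*(F + 709) - 837)**2 = ((-262 + 132)*(-194 + 709) - 837)**2 = (-130*515 - 837)**2 = (-66950 - 837)**2 = (-67787)**2 = 4595077369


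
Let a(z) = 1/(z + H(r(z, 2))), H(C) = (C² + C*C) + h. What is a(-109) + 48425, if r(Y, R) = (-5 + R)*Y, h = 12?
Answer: 10351376426/213761 ≈ 48425.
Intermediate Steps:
r(Y, R) = Y*(-5 + R)
H(C) = 12 + 2*C² (H(C) = (C² + C*C) + 12 = (C² + C²) + 12 = 2*C² + 12 = 12 + 2*C²)
a(z) = 1/(12 + z + 18*z²) (a(z) = 1/(z + (12 + 2*(z*(-5 + 2))²)) = 1/(z + (12 + 2*(z*(-3))²)) = 1/(z + (12 + 2*(-3*z)²)) = 1/(z + (12 + 2*(9*z²))) = 1/(z + (12 + 18*z²)) = 1/(12 + z + 18*z²))
a(-109) + 48425 = 1/(12 - 109 + 18*(-109)²) + 48425 = 1/(12 - 109 + 18*11881) + 48425 = 1/(12 - 109 + 213858) + 48425 = 1/213761 + 48425 = 10351376426/213761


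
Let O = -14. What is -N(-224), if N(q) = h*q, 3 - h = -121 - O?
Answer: 24640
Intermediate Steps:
h = 110 (h = 3 - (-121 - 1*(-14)) = 3 - (-121 + 14) = 3 - 1*(-107) = 3 + 107 = 110)
N(q) = 110*q
-N(-224) = -110*(-224) = -1*(-24640) = 24640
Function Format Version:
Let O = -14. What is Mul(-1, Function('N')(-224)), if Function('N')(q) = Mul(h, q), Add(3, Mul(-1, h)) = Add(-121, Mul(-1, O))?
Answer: 24640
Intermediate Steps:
h = 110 (h = Add(3, Mul(-1, Add(-121, Mul(-1, -14)))) = Add(3, Mul(-1, Add(-121, 14))) = Add(3, Mul(-1, -107)) = Add(3, 107) = 110)
Function('N')(q) = Mul(110, q)
Mul(-1, Function('N')(-224)) = Mul(-1, Mul(110, -224)) = Mul(-1, -24640) = 24640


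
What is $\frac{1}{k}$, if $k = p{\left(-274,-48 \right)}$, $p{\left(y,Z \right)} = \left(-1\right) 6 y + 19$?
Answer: $\frac{1}{1663} \approx 0.00060132$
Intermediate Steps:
$p{\left(y,Z \right)} = 19 - 6 y$ ($p{\left(y,Z \right)} = - 6 y + 19 = 19 - 6 y$)
$k = 1663$ ($k = 19 - -1644 = 19 + 1644 = 1663$)
$\frac{1}{k} = \frac{1}{1663}$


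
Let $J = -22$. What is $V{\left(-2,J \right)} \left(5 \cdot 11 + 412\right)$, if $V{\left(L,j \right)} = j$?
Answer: $-10274$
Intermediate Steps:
$V{\left(-2,J \right)} \left(5 \cdot 11 + 412\right) = - 22 \left(5 \cdot 11 + 412\right) = - 22 \left(55 + 412\right) = \left(-22\right) 467 = -10274$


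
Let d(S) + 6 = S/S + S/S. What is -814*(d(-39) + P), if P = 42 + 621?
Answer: -536426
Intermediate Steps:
P = 663
d(S) = -4 (d(S) = -6 + (S/S + S/S) = -6 + (1 + 1) = -6 + 2 = -4)
-814*(d(-39) + P) = -814*(-4 + 663) = -814*659 = -536426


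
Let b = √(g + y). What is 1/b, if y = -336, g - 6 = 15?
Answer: -I*√35/105 ≈ -0.056344*I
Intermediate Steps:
g = 21 (g = 6 + 15 = 21)
b = 3*I*√35 (b = √(21 - 336) = √(-315) = 3*I*√35 ≈ 17.748*I)
1/b = 1/(3*I*√35) = -I*√35/105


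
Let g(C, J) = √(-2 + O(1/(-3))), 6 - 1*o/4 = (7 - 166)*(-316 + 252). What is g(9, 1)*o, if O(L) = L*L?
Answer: -13560*I*√17 ≈ -55909.0*I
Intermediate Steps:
o = -40680 (o = 24 - 4*(7 - 166)*(-316 + 252) = 24 - (-636)*(-64) = 24 - 4*10176 = 24 - 40704 = -40680)
O(L) = L²
g(C, J) = I*√17/3 (g(C, J) = √(-2 + (1/(-3))²) = √(-2 + (-⅓)²) = √(-2 + ⅑) = √(-17/9) = I*√17/3)
g(9, 1)*o = (I*√17/3)*(-40680) = -13560*I*√17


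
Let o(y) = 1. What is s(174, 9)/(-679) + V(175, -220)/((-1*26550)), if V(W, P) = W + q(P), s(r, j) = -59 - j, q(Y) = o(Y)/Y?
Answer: 123682393/1322013000 ≈ 0.093556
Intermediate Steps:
q(Y) = 1/Y
V(W, P) = W + 1/P
s(174, 9)/(-679) + V(175, -220)/((-1*26550)) = (-59 - 1*9)/(-679) + (175 + 1/(-220))/((-1*26550)) = (-59 - 9)*(-1/679) + (175 - 1/220)/(-26550) = -68*(-1/679) + (38499/220)*(-1/26550) = 68/679 - 12833/1947000 = 123682393/1322013000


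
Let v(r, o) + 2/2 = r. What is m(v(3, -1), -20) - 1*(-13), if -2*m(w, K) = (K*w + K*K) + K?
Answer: -157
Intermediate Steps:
v(r, o) = -1 + r
m(w, K) = -K/2 - K**2/2 - K*w/2 (m(w, K) = -((K*w + K*K) + K)/2 = -((K*w + K**2) + K)/2 = -((K**2 + K*w) + K)/2 = -(K + K**2 + K*w)/2 = -K/2 - K**2/2 - K*w/2)
m(v(3, -1), -20) - 1*(-13) = -1/2*(-20)*(1 - 20 + (-1 + 3)) - 1*(-13) = -1/2*(-20)*(1 - 20 + 2) + 13 = -1/2*(-20)*(-17) + 13 = -170 + 13 = -157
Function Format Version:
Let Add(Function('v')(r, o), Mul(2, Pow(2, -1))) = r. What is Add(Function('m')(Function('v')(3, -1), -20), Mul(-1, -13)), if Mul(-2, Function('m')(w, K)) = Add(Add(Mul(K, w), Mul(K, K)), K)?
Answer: -157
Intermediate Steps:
Function('v')(r, o) = Add(-1, r)
Function('m')(w, K) = Add(Mul(Rational(-1, 2), K), Mul(Rational(-1, 2), Pow(K, 2)), Mul(Rational(-1, 2), K, w)) (Function('m')(w, K) = Mul(Rational(-1, 2), Add(Add(Mul(K, w), Mul(K, K)), K)) = Mul(Rational(-1, 2), Add(Add(Mul(K, w), Pow(K, 2)), K)) = Mul(Rational(-1, 2), Add(Add(Pow(K, 2), Mul(K, w)), K)) = Mul(Rational(-1, 2), Add(K, Pow(K, 2), Mul(K, w))) = Add(Mul(Rational(-1, 2), K), Mul(Rational(-1, 2), Pow(K, 2)), Mul(Rational(-1, 2), K, w)))
Add(Function('m')(Function('v')(3, -1), -20), Mul(-1, -13)) = Add(Mul(Rational(-1, 2), -20, Add(1, -20, Add(-1, 3))), Mul(-1, -13)) = Add(Mul(Rational(-1, 2), -20, Add(1, -20, 2)), 13) = Add(Mul(Rational(-1, 2), -20, -17), 13) = Add(-170, 13) = -157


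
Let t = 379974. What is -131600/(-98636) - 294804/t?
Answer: 871928794/1561629811 ≈ 0.55835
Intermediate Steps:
-131600/(-98636) - 294804/t = -131600/(-98636) - 294804/379974 = -131600*(-1/98636) - 294804*1/379974 = 32900/24659 - 49134/63329 = 871928794/1561629811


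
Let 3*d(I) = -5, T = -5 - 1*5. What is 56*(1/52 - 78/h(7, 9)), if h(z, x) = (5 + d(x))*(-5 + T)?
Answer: 28742/325 ≈ 88.437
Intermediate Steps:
T = -10 (T = -5 - 5 = -10)
d(I) = -5/3 (d(I) = (⅓)*(-5) = -5/3)
h(z, x) = -50 (h(z, x) = (5 - 5/3)*(-5 - 10) = (10/3)*(-15) = -50)
56*(1/52 - 78/h(7, 9)) = 56*(1/52 - 78/(-50)) = 56*(1*(1/52) - 78*(-1/50)) = 56*(1/52 + 39/25) = 56*(2053/1300) = 28742/325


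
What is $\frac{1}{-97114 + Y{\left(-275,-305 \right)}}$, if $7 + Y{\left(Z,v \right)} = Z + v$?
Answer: $- \frac{1}{97701} \approx -1.0235 \cdot 10^{-5}$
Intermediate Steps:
$Y{\left(Z,v \right)} = -7 + Z + v$ ($Y{\left(Z,v \right)} = -7 + \left(Z + v\right) = -7 + Z + v$)
$\frac{1}{-97114 + Y{\left(-275,-305 \right)}} = \frac{1}{-97114 - 587} = \frac{1}{-97701} = - \frac{1}{97701}$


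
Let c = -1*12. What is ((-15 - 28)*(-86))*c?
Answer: -44376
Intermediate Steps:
c = -12
((-15 - 28)*(-86))*c = ((-15 - 28)*(-86))*(-12) = -43*(-86)*(-12) = 3698*(-12) = -44376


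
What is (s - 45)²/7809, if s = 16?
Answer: 841/7809 ≈ 0.10770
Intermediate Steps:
(s - 45)²/7809 = (16 - 45)²/7809 = (-29)²*(1/7809) = 841*(1/7809) = 841/7809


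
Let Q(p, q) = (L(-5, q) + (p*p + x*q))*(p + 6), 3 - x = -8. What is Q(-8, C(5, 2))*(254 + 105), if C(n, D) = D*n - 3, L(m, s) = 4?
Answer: -104110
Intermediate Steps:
x = 11 (x = 3 - 1*(-8) = 3 + 8 = 11)
C(n, D) = -3 + D*n
Q(p, q) = (6 + p)*(4 + p² + 11*q) (Q(p, q) = (4 + (p*p + 11*q))*(p + 6) = (4 + (p² + 11*q))*(6 + p) = (4 + p² + 11*q)*(6 + p) = (6 + p)*(4 + p² + 11*q))
Q(-8, C(5, 2))*(254 + 105) = (24 + (-8)³ + 4*(-8) + 6*(-8)² + 66*(-3 + 2*5) + 11*(-8)*(-3 + 2*5))*(254 + 105) = (24 - 512 - 32 + 6*64 + 66*(-3 + 10) + 11*(-8)*(-3 + 10))*359 = (24 - 512 - 32 + 384 + 66*7 + 11*(-8)*7)*359 = (24 - 512 - 32 + 384 + 462 - 616)*359 = -290*359 = -104110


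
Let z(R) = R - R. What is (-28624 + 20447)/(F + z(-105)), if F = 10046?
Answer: -8177/10046 ≈ -0.81396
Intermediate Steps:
z(R) = 0
(-28624 + 20447)/(F + z(-105)) = (-28624 + 20447)/(10046 + 0) = -8177/10046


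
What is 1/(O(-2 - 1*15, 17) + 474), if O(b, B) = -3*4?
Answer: 1/462 ≈ 0.0021645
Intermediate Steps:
O(b, B) = -12
1/(O(-2 - 1*15, 17) + 474) = 1/(-12 + 474) = 1/462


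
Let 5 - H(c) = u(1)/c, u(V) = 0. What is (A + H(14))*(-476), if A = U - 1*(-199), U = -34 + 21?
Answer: -90916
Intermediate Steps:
H(c) = 5 (H(c) = 5 - 0/c = 5 - 1*0 = 5 + 0 = 5)
U = -13
A = 186 (A = -13 - 1*(-199) = -13 + 199 = 186)
(A + H(14))*(-476) = (186 + 5)*(-476) = 191*(-476) = -90916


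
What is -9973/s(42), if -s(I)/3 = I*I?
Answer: 9973/5292 ≈ 1.8845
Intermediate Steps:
s(I) = -3*I² (s(I) = -3*I*I = -3*I²)
-9973/s(42) = -9973/((-3*42²)) = -9973/((-3*1764)) = -9973/(-5292) = -9973*(-1/5292) = 9973/5292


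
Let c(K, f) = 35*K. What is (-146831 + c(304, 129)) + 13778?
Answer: -122413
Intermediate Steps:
(-146831 + c(304, 129)) + 13778 = (-146831 + 35*304) + 13778 = (-146831 + 10640) + 13778 = -136191 + 13778 = -122413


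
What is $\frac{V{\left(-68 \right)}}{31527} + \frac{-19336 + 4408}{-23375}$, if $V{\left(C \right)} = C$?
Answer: $\frac{469045556}{736943625} \approx 0.63647$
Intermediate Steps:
$\frac{V{\left(-68 \right)}}{31527} + \frac{-19336 + 4408}{-23375} = - \frac{68}{31527} + \frac{-19336 + 4408}{-23375} = \left(-68\right) \frac{1}{31527} - - \frac{14928}{23375} = - \frac{68}{31527} + \frac{14928}{23375} = \frac{469045556}{736943625}$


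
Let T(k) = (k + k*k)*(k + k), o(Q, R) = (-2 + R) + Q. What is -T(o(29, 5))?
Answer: -67584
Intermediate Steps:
o(Q, R) = -2 + Q + R
T(k) = 2*k*(k + k²) (T(k) = (k + k²)*(2*k) = 2*k*(k + k²))
-T(o(29, 5)) = -2*(-2 + 29 + 5)²*(1 + (-2 + 29 + 5)) = -2*32²*(1 + 32) = -2*1024*33 = -1*67584 = -67584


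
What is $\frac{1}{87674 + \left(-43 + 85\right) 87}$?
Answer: $\frac{1}{91328} \approx 1.095 \cdot 10^{-5}$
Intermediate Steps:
$\frac{1}{87674 + \left(-43 + 85\right) 87} = \frac{1}{87674 + 42 \cdot 87} = \frac{1}{87674 + 3654} = \frac{1}{91328}$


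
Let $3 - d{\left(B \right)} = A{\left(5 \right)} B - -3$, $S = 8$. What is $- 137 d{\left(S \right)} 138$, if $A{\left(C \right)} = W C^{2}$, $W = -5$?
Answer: $-18906000$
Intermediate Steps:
$A{\left(C \right)} = - 5 C^{2}$
$d{\left(B \right)} = 125 B$ ($d{\left(B \right)} = 3 - \left(- 5 \cdot 5^{2} B - -3\right) = 3 - \left(\left(-5\right) 25 B + 3\right) = 3 - \left(- 125 B + 3\right) = 3 - \left(3 - 125 B\right) = 3 + \left(-3 + 125 B\right) = 125 B$)
$- 137 d{\left(S \right)} 138 = - 137 \cdot 125 \cdot 8 \cdot 138 = \left(-137\right) 1000 \cdot 138 = \left(-137000\right) 138 = -18906000$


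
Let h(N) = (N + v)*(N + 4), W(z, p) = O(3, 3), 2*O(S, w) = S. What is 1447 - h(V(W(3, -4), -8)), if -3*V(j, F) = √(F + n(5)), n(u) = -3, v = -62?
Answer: 15266/9 - 58*I*√11/3 ≈ 1696.2 - 64.121*I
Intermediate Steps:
O(S, w) = S/2
W(z, p) = 3/2 (W(z, p) = (½)*3 = 3/2)
V(j, F) = -√(-3 + F)/3 (V(j, F) = -√(F - 3)/3 = -√(-3 + F)/3)
h(N) = (-62 + N)*(4 + N) (h(N) = (N - 62)*(N + 4) = (-62 + N)*(4 + N))
1447 - h(V(W(3, -4), -8)) = 1447 - (-248 + (-√(-3 - 8)/3)² - (-58)*√(-3 - 8)/3) = 1447 - (-248 + (-I*√11/3)² - (-58)*√(-11)/3) = 1447 - (-248 + (-I*√11/3)² - (-58)*I*√11/3) = 1447 - (-248 - 11/9 + 58*I*√11/3) = 1447 - (-2243/9 + 58*I*√11/3) = 1447 + (2243/9 - 58*I*√11/3) = 15266/9 - 58*I*√11/3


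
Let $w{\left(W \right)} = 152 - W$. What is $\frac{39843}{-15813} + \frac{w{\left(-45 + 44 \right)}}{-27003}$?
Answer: $- \frac{39937034}{15814757} \approx -2.5253$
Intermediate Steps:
$\frac{39843}{-15813} + \frac{w{\left(-45 + 44 \right)}}{-27003} = \frac{39843}{-15813} + \frac{152 - \left(-45 + 44\right)}{-27003} = 39843 \left(- \frac{1}{15813}\right) + \left(152 - -1\right) \left(- \frac{1}{27003}\right) = - \frac{4427}{1757} + \left(152 + 1\right) \left(- \frac{1}{27003}\right) = - \frac{4427}{1757} + 153 \left(- \frac{1}{27003}\right) = - \frac{4427}{1757} - \frac{51}{9001} = - \frac{39937034}{15814757}$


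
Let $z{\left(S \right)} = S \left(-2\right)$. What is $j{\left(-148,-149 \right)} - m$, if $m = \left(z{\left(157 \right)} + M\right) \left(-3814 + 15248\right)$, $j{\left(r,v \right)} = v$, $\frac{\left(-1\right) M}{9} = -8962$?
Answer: $-918653445$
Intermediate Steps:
$M = 80658$ ($M = \left(-9\right) \left(-8962\right) = 80658$)
$z{\left(S \right)} = - 2 S$
$m = 918653296$ ($m = \left(\left(-2\right) 157 + 80658\right) \left(-3814 + 15248\right) = \left(-314 + 80658\right) 11434 = 80344 \cdot 11434 = 918653296$)
$j{\left(-148,-149 \right)} - m = -149 - 918653296 = -918653445$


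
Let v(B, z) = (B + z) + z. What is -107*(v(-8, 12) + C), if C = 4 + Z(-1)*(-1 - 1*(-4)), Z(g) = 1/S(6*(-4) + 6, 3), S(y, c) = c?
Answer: -2247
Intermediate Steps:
v(B, z) = B + 2*z
Z(g) = ⅓ (Z(g) = 1/3 = ⅓)
C = 5 (C = 4 + (-1 - 1*(-4))/3 = 4 + (-1 + 4)/3 = 4 + (⅓)*3 = 4 + 1 = 5)
-107*(v(-8, 12) + C) = -107*((-8 + 2*12) + 5) = -107*((-8 + 24) + 5) = -107*(16 + 5) = -107*21 = -2247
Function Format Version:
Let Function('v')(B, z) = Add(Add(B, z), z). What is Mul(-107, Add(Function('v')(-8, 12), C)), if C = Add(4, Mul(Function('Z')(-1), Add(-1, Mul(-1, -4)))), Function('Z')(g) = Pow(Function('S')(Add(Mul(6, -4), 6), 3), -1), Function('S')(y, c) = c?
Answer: -2247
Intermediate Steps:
Function('v')(B, z) = Add(B, Mul(2, z))
Function('Z')(g) = Rational(1, 3) (Function('Z')(g) = Pow(3, -1) = Rational(1, 3))
C = 5 (C = Add(4, Mul(Rational(1, 3), Add(-1, Mul(-1, -4)))) = Add(4, Mul(Rational(1, 3), Add(-1, 4))) = Add(4, Mul(Rational(1, 3), 3)) = Add(4, 1) = 5)
Mul(-107, Add(Function('v')(-8, 12), C)) = Mul(-107, Add(Add(-8, Mul(2, 12)), 5)) = Mul(-107, Add(Add(-8, 24), 5)) = Mul(-107, Add(16, 5)) = Mul(-107, 21) = -2247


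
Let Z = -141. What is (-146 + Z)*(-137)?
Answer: 39319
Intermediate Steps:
(-146 + Z)*(-137) = (-146 - 141)*(-137) = -287*(-137) = 39319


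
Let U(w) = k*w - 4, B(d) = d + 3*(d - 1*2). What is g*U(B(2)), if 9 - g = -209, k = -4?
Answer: -2616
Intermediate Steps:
B(d) = -6 + 4*d (B(d) = d + 3*(d - 2) = d + 3*(-2 + d) = d + (-6 + 3*d) = -6 + 4*d)
U(w) = -4 - 4*w (U(w) = -4*w - 4 = -4 - 4*w)
g = 218 (g = 9 - 1*(-209) = 9 + 209 = 218)
g*U(B(2)) = 218*(-4 - 4*(-6 + 4*2)) = 218*(-4 - 4*(-6 + 8)) = 218*(-4 - 4*2) = 218*(-4 - 8) = 218*(-12) = -2616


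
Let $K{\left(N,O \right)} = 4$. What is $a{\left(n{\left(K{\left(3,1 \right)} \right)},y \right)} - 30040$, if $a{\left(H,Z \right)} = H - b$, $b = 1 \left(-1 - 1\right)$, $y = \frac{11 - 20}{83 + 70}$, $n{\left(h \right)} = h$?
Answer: $-30034$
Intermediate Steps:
$y = - \frac{1}{17}$ ($y = - \frac{9}{153} = \left(-9\right) \frac{1}{153} = - \frac{1}{17} \approx -0.058824$)
$b = -2$ ($b = 1 \left(-2\right) = -2$)
$a{\left(H,Z \right)} = 2 + H$ ($a{\left(H,Z \right)} = H - -2 = H + 2 = 2 + H$)
$a{\left(n{\left(K{\left(3,1 \right)} \right)},y \right)} - 30040 = \left(2 + 4\right) - 30040 = 6 - 30040 = -30034$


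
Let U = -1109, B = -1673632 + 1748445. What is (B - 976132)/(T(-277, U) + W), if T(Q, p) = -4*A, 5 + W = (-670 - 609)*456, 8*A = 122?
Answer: 901319/583290 ≈ 1.5452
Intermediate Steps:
A = 61/4 (A = (⅛)*122 = 61/4 ≈ 15.250)
B = 74813
W = -583229 (W = -5 + (-670 - 609)*456 = -5 - 1279*456 = -5 - 583224 = -583229)
T(Q, p) = -61 (T(Q, p) = -4*61/4 = -61)
(B - 976132)/(T(-277, U) + W) = (74813 - 976132)/(-61 - 583229) = -901319/(-583290) = -901319*(-1/583290) = 901319/583290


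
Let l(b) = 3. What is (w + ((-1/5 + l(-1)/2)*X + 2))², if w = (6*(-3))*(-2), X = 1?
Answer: 154449/100 ≈ 1544.5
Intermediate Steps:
w = 36 (w = -18*(-2) = 36)
(w + ((-1/5 + l(-1)/2)*X + 2))² = (36 + ((-1/5 + 3/2)*1 + 2))² = (36 + ((-1*⅕ + 3*(½))*1 + 2))² = (36 + ((-⅕ + 3/2)*1 + 2))² = (36 + ((13/10)*1 + 2))² = (36 + (13/10 + 2))² = (36 + 33/10)² = (393/10)² = 154449/100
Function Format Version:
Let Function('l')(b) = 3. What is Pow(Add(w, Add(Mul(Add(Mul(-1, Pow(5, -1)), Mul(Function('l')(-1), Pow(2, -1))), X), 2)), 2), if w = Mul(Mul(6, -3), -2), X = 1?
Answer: Rational(154449, 100) ≈ 1544.5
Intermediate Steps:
w = 36 (w = Mul(-18, -2) = 36)
Pow(Add(w, Add(Mul(Add(Mul(-1, Pow(5, -1)), Mul(Function('l')(-1), Pow(2, -1))), X), 2)), 2) = Pow(Add(36, Add(Mul(Add(Mul(-1, Pow(5, -1)), Mul(3, Pow(2, -1))), 1), 2)), 2) = Pow(Add(36, Add(Mul(Add(Mul(-1, Rational(1, 5)), Mul(3, Rational(1, 2))), 1), 2)), 2) = Pow(Add(36, Add(Mul(Add(Rational(-1, 5), Rational(3, 2)), 1), 2)), 2) = Pow(Add(36, Add(Mul(Rational(13, 10), 1), 2)), 2) = Pow(Add(36, Add(Rational(13, 10), 2)), 2) = Pow(Add(36, Rational(33, 10)), 2) = Pow(Rational(393, 10), 2) = Rational(154449, 100)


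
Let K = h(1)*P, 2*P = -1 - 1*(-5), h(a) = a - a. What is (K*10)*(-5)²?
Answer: 0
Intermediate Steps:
h(a) = 0
P = 2 (P = (-1 - 1*(-5))/2 = (-1 + 5)/2 = (½)*4 = 2)
K = 0 (K = 0*2 = 0)
(K*10)*(-5)² = (0*10)*(-5)² = 0*25 = 0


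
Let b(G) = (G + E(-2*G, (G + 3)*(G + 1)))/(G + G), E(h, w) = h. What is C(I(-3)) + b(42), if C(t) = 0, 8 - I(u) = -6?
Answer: -½ ≈ -0.50000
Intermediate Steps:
I(u) = 14 (I(u) = 8 - 1*(-6) = 8 + 6 = 14)
b(G) = -½ (b(G) = (G - 2*G)/(G + G) = (-G)/((2*G)) = (-G)*(1/(2*G)) = -½)
C(I(-3)) + b(42) = 0 - ½ = -½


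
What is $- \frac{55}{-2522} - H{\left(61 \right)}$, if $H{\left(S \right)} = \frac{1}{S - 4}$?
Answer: $\frac{613}{143754} \approx 0.0042642$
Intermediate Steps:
$H{\left(S \right)} = \frac{1}{-4 + S}$
$- \frac{55}{-2522} - H{\left(61 \right)} = - \frac{55}{-2522} - \frac{1}{-4 + 61} = \left(-55\right) \left(- \frac{1}{2522}\right) - \frac{1}{57} = \frac{55}{2522} - \frac{1}{57} = \frac{613}{143754}$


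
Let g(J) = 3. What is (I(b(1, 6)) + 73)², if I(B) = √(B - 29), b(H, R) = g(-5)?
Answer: (73 + I*√26)² ≈ 5303.0 + 744.46*I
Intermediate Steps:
b(H, R) = 3
I(B) = √(-29 + B)
(I(b(1, 6)) + 73)² = (√(-29 + 3) + 73)² = (√(-26) + 73)² = (I*√26 + 73)² = (73 + I*√26)²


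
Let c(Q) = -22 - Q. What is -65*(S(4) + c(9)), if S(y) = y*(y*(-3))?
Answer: 5135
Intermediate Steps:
S(y) = -3*y² (S(y) = y*(-3*y) = -3*y²)
-65*(S(4) + c(9)) = -65*(-3*4² + (-22 - 1*9)) = -65*(-3*16 + (-22 - 9)) = -65*(-48 - 31) = -65*(-79) = 5135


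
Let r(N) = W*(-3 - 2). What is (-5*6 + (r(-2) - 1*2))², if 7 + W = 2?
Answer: 49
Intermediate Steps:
W = -5 (W = -7 + 2 = -5)
r(N) = 25 (r(N) = -5*(-3 - 2) = -5*(-5) = 25)
(-5*6 + (r(-2) - 1*2))² = (-5*6 + (25 - 1*2))² = (-30 + (25 - 2))² = (-30 + 23)² = (-7)² = 49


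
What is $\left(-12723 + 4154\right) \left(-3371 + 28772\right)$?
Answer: $-217661169$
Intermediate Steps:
$\left(-12723 + 4154\right) \left(-3371 + 28772\right) = \left(-8569\right) 25401 = -217661169$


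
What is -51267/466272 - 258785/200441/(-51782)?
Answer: -88665270122939/806591177307744 ≈ -0.10993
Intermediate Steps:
-51267/466272 - 258785/200441/(-51782) = -51267*1/466272 - 258785*1/200441*(-1/51782) = -17089/155424 - 258785/200441*(-1/51782) = -17089/155424 + 258785/10379235862 = -88665270122939/806591177307744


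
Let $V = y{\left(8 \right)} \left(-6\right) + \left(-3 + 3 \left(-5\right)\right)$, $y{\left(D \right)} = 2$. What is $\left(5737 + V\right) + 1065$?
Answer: $6772$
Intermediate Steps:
$V = -30$ ($V = 2 \left(-6\right) + \left(-3 + 3 \left(-5\right)\right) = -12 - 18 = -30$)
$\left(5737 + V\right) + 1065 = \left(5737 - 30\right) + 1065 = 5707 + 1065 = 6772$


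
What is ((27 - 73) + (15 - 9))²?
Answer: 1600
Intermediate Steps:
((27 - 73) + (15 - 9))² = (-46 + 6)² = (-40)² = 1600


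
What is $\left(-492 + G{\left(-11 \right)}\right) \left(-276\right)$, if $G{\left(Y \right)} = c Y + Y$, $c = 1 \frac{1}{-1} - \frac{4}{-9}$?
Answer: $\frac{411424}{3} \approx 1.3714 \cdot 10^{5}$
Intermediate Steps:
$c = - \frac{5}{9}$ ($c = 1 \left(-1\right) - - \frac{4}{9} = -1 + \frac{4}{9} = - \frac{5}{9} \approx -0.55556$)
$G{\left(Y \right)} = \frac{4 Y}{9}$ ($G{\left(Y \right)} = - \frac{5 Y}{9} + Y = \frac{4 Y}{9}$)
$\left(-492 + G{\left(-11 \right)}\right) \left(-276\right) = \left(-492 + \frac{4}{9} \left(-11\right)\right) \left(-276\right) = \left(-492 - \frac{44}{9}\right) \left(-276\right) = \left(- \frac{4472}{9}\right) \left(-276\right) = \frac{411424}{3}$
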